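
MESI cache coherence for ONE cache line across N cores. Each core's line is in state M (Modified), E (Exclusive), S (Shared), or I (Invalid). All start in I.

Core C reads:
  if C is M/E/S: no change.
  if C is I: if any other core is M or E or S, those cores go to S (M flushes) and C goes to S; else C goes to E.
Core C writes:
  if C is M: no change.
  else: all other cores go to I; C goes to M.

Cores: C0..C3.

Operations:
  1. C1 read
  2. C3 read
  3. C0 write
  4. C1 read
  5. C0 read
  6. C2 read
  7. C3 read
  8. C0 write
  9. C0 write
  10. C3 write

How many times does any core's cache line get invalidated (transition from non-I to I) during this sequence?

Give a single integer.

Answer: 6

Derivation:
Op 1: C1 read [C1 read from I: no other sharers -> C1=E (exclusive)] -> [I,E,I,I] (invalidations this op: 0; running total: 0)
Op 2: C3 read [C3 read from I: others=['C1=E'] -> C3=S, others downsized to S] -> [I,S,I,S] (invalidations this op: 0; running total: 0)
Op 3: C0 write [C0 write: invalidate ['C1=S', 'C3=S'] -> C0=M] -> [M,I,I,I] (invalidations this op: 2; running total: 2)
Op 4: C1 read [C1 read from I: others=['C0=M'] -> C1=S, others downsized to S] -> [S,S,I,I] (invalidations this op: 0; running total: 2)
Op 5: C0 read [C0 read: already in S, no change] -> [S,S,I,I] (invalidations this op: 0; running total: 2)
Op 6: C2 read [C2 read from I: others=['C0=S', 'C1=S'] -> C2=S, others downsized to S] -> [S,S,S,I] (invalidations this op: 0; running total: 2)
Op 7: C3 read [C3 read from I: others=['C0=S', 'C1=S', 'C2=S'] -> C3=S, others downsized to S] -> [S,S,S,S] (invalidations this op: 0; running total: 2)
Op 8: C0 write [C0 write: invalidate ['C1=S', 'C2=S', 'C3=S'] -> C0=M] -> [M,I,I,I] (invalidations this op: 3; running total: 5)
Op 9: C0 write [C0 write: already M (modified), no change] -> [M,I,I,I] (invalidations this op: 0; running total: 5)
Op 10: C3 write [C3 write: invalidate ['C0=M'] -> C3=M] -> [I,I,I,M] (invalidations this op: 1; running total: 6)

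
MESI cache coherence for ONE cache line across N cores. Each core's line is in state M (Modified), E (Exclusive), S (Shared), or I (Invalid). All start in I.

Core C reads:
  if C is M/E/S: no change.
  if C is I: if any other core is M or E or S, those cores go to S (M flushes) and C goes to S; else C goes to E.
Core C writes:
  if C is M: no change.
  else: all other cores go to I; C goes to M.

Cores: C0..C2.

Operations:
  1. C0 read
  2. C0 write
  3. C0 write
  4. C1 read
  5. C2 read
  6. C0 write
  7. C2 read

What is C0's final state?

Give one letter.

Answer: S

Derivation:
Op 1: C0 read [C0 read from I: no other sharers -> C0=E (exclusive)] -> [E,I,I]
Op 2: C0 write [C0 write: invalidate none -> C0=M] -> [M,I,I]
Op 3: C0 write [C0 write: already M (modified), no change] -> [M,I,I]
Op 4: C1 read [C1 read from I: others=['C0=M'] -> C1=S, others downsized to S] -> [S,S,I]
Op 5: C2 read [C2 read from I: others=['C0=S', 'C1=S'] -> C2=S, others downsized to S] -> [S,S,S]
Op 6: C0 write [C0 write: invalidate ['C1=S', 'C2=S'] -> C0=M] -> [M,I,I]
Op 7: C2 read [C2 read from I: others=['C0=M'] -> C2=S, others downsized to S] -> [S,I,S]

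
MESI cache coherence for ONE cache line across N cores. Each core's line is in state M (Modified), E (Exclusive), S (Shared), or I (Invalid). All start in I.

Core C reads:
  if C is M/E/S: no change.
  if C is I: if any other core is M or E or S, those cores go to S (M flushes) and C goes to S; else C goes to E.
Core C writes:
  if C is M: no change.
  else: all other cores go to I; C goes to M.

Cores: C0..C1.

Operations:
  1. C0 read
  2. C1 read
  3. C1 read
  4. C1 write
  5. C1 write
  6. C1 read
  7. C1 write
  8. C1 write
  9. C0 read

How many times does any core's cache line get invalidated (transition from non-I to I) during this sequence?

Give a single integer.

Op 1: C0 read [C0 read from I: no other sharers -> C0=E (exclusive)] -> [E,I] (invalidations this op: 0; running total: 0)
Op 2: C1 read [C1 read from I: others=['C0=E'] -> C1=S, others downsized to S] -> [S,S] (invalidations this op: 0; running total: 0)
Op 3: C1 read [C1 read: already in S, no change] -> [S,S] (invalidations this op: 0; running total: 0)
Op 4: C1 write [C1 write: invalidate ['C0=S'] -> C1=M] -> [I,M] (invalidations this op: 1; running total: 1)
Op 5: C1 write [C1 write: already M (modified), no change] -> [I,M] (invalidations this op: 0; running total: 1)
Op 6: C1 read [C1 read: already in M, no change] -> [I,M] (invalidations this op: 0; running total: 1)
Op 7: C1 write [C1 write: already M (modified), no change] -> [I,M] (invalidations this op: 0; running total: 1)
Op 8: C1 write [C1 write: already M (modified), no change] -> [I,M] (invalidations this op: 0; running total: 1)
Op 9: C0 read [C0 read from I: others=['C1=M'] -> C0=S, others downsized to S] -> [S,S] (invalidations this op: 0; running total: 1)

Answer: 1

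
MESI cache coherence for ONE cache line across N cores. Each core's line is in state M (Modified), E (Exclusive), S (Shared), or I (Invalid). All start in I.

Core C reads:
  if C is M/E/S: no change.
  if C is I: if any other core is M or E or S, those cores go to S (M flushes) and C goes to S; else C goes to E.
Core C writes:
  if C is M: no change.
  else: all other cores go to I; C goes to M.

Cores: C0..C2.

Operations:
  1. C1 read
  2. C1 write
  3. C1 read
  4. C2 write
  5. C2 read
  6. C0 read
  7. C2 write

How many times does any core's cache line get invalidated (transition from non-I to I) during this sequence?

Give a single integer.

Answer: 2

Derivation:
Op 1: C1 read [C1 read from I: no other sharers -> C1=E (exclusive)] -> [I,E,I] (invalidations this op: 0; running total: 0)
Op 2: C1 write [C1 write: invalidate none -> C1=M] -> [I,M,I] (invalidations this op: 0; running total: 0)
Op 3: C1 read [C1 read: already in M, no change] -> [I,M,I] (invalidations this op: 0; running total: 0)
Op 4: C2 write [C2 write: invalidate ['C1=M'] -> C2=M] -> [I,I,M] (invalidations this op: 1; running total: 1)
Op 5: C2 read [C2 read: already in M, no change] -> [I,I,M] (invalidations this op: 0; running total: 1)
Op 6: C0 read [C0 read from I: others=['C2=M'] -> C0=S, others downsized to S] -> [S,I,S] (invalidations this op: 0; running total: 1)
Op 7: C2 write [C2 write: invalidate ['C0=S'] -> C2=M] -> [I,I,M] (invalidations this op: 1; running total: 2)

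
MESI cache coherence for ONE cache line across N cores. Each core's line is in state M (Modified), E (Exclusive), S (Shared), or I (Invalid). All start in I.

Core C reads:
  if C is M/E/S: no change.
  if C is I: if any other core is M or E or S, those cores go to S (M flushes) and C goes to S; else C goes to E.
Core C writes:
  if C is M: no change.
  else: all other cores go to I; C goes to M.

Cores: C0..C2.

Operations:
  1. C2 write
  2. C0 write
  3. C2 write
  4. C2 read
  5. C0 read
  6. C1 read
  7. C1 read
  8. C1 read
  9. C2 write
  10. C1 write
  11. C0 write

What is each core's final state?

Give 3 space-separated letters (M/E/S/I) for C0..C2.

Answer: M I I

Derivation:
Op 1: C2 write [C2 write: invalidate none -> C2=M] -> [I,I,M]
Op 2: C0 write [C0 write: invalidate ['C2=M'] -> C0=M] -> [M,I,I]
Op 3: C2 write [C2 write: invalidate ['C0=M'] -> C2=M] -> [I,I,M]
Op 4: C2 read [C2 read: already in M, no change] -> [I,I,M]
Op 5: C0 read [C0 read from I: others=['C2=M'] -> C0=S, others downsized to S] -> [S,I,S]
Op 6: C1 read [C1 read from I: others=['C0=S', 'C2=S'] -> C1=S, others downsized to S] -> [S,S,S]
Op 7: C1 read [C1 read: already in S, no change] -> [S,S,S]
Op 8: C1 read [C1 read: already in S, no change] -> [S,S,S]
Op 9: C2 write [C2 write: invalidate ['C0=S', 'C1=S'] -> C2=M] -> [I,I,M]
Op 10: C1 write [C1 write: invalidate ['C2=M'] -> C1=M] -> [I,M,I]
Op 11: C0 write [C0 write: invalidate ['C1=M'] -> C0=M] -> [M,I,I]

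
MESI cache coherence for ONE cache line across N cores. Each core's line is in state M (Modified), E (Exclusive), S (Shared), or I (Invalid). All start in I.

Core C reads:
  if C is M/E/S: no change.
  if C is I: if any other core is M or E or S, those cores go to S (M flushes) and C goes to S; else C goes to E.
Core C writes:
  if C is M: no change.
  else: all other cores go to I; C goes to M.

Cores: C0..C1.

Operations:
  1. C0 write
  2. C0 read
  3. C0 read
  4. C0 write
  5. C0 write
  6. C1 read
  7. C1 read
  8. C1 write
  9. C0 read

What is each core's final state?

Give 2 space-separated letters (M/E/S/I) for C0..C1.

Answer: S S

Derivation:
Op 1: C0 write [C0 write: invalidate none -> C0=M] -> [M,I]
Op 2: C0 read [C0 read: already in M, no change] -> [M,I]
Op 3: C0 read [C0 read: already in M, no change] -> [M,I]
Op 4: C0 write [C0 write: already M (modified), no change] -> [M,I]
Op 5: C0 write [C0 write: already M (modified), no change] -> [M,I]
Op 6: C1 read [C1 read from I: others=['C0=M'] -> C1=S, others downsized to S] -> [S,S]
Op 7: C1 read [C1 read: already in S, no change] -> [S,S]
Op 8: C1 write [C1 write: invalidate ['C0=S'] -> C1=M] -> [I,M]
Op 9: C0 read [C0 read from I: others=['C1=M'] -> C0=S, others downsized to S] -> [S,S]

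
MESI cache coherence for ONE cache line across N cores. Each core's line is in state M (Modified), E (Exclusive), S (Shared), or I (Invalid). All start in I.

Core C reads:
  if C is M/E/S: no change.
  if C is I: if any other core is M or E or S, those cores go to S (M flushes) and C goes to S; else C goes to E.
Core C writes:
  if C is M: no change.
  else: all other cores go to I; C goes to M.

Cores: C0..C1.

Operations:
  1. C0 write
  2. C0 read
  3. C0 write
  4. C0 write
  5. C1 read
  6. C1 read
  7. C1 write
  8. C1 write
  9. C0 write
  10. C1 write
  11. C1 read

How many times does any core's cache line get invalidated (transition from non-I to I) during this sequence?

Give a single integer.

Op 1: C0 write [C0 write: invalidate none -> C0=M] -> [M,I] (invalidations this op: 0; running total: 0)
Op 2: C0 read [C0 read: already in M, no change] -> [M,I] (invalidations this op: 0; running total: 0)
Op 3: C0 write [C0 write: already M (modified), no change] -> [M,I] (invalidations this op: 0; running total: 0)
Op 4: C0 write [C0 write: already M (modified), no change] -> [M,I] (invalidations this op: 0; running total: 0)
Op 5: C1 read [C1 read from I: others=['C0=M'] -> C1=S, others downsized to S] -> [S,S] (invalidations this op: 0; running total: 0)
Op 6: C1 read [C1 read: already in S, no change] -> [S,S] (invalidations this op: 0; running total: 0)
Op 7: C1 write [C1 write: invalidate ['C0=S'] -> C1=M] -> [I,M] (invalidations this op: 1; running total: 1)
Op 8: C1 write [C1 write: already M (modified), no change] -> [I,M] (invalidations this op: 0; running total: 1)
Op 9: C0 write [C0 write: invalidate ['C1=M'] -> C0=M] -> [M,I] (invalidations this op: 1; running total: 2)
Op 10: C1 write [C1 write: invalidate ['C0=M'] -> C1=M] -> [I,M] (invalidations this op: 1; running total: 3)
Op 11: C1 read [C1 read: already in M, no change] -> [I,M] (invalidations this op: 0; running total: 3)

Answer: 3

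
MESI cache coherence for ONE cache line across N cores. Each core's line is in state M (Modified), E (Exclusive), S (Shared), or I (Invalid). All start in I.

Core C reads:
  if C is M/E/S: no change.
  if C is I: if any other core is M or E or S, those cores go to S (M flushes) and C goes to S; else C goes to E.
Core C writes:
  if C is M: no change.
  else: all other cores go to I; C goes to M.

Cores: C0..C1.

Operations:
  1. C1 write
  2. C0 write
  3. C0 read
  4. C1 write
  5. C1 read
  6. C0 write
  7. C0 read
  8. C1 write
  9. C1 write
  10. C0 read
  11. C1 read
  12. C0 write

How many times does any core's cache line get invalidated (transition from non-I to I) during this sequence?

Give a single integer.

Answer: 5

Derivation:
Op 1: C1 write [C1 write: invalidate none -> C1=M] -> [I,M] (invalidations this op: 0; running total: 0)
Op 2: C0 write [C0 write: invalidate ['C1=M'] -> C0=M] -> [M,I] (invalidations this op: 1; running total: 1)
Op 3: C0 read [C0 read: already in M, no change] -> [M,I] (invalidations this op: 0; running total: 1)
Op 4: C1 write [C1 write: invalidate ['C0=M'] -> C1=M] -> [I,M] (invalidations this op: 1; running total: 2)
Op 5: C1 read [C1 read: already in M, no change] -> [I,M] (invalidations this op: 0; running total: 2)
Op 6: C0 write [C0 write: invalidate ['C1=M'] -> C0=M] -> [M,I] (invalidations this op: 1; running total: 3)
Op 7: C0 read [C0 read: already in M, no change] -> [M,I] (invalidations this op: 0; running total: 3)
Op 8: C1 write [C1 write: invalidate ['C0=M'] -> C1=M] -> [I,M] (invalidations this op: 1; running total: 4)
Op 9: C1 write [C1 write: already M (modified), no change] -> [I,M] (invalidations this op: 0; running total: 4)
Op 10: C0 read [C0 read from I: others=['C1=M'] -> C0=S, others downsized to S] -> [S,S] (invalidations this op: 0; running total: 4)
Op 11: C1 read [C1 read: already in S, no change] -> [S,S] (invalidations this op: 0; running total: 4)
Op 12: C0 write [C0 write: invalidate ['C1=S'] -> C0=M] -> [M,I] (invalidations this op: 1; running total: 5)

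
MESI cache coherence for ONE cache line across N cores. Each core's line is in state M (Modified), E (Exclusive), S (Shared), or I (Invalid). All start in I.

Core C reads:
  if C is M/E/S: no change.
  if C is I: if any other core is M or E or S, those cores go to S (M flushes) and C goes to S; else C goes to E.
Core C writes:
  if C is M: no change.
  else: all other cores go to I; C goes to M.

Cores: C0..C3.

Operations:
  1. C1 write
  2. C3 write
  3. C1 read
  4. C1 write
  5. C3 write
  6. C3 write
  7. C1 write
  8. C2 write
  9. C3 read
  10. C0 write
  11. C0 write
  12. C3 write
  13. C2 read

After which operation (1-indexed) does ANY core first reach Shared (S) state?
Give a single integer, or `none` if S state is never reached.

Op 1: C1 write [C1 write: invalidate none -> C1=M] -> [I,M,I,I]
Op 2: C3 write [C3 write: invalidate ['C1=M'] -> C3=M] -> [I,I,I,M]
Op 3: C1 read [C1 read from I: others=['C3=M'] -> C1=S, others downsized to S] -> [I,S,I,S]
  -> First S state at op 3; remaining ops need not be traced.

Answer: 3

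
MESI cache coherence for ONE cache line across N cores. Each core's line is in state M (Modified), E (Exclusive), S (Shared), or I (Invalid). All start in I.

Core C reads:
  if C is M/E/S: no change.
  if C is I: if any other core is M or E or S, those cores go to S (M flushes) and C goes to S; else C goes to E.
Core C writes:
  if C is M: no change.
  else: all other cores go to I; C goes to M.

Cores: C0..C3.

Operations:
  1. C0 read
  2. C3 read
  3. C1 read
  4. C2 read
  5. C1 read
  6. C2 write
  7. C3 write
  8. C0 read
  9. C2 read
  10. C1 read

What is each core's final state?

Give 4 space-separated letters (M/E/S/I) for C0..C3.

Answer: S S S S

Derivation:
Op 1: C0 read [C0 read from I: no other sharers -> C0=E (exclusive)] -> [E,I,I,I]
Op 2: C3 read [C3 read from I: others=['C0=E'] -> C3=S, others downsized to S] -> [S,I,I,S]
Op 3: C1 read [C1 read from I: others=['C0=S', 'C3=S'] -> C1=S, others downsized to S] -> [S,S,I,S]
Op 4: C2 read [C2 read from I: others=['C0=S', 'C1=S', 'C3=S'] -> C2=S, others downsized to S] -> [S,S,S,S]
Op 5: C1 read [C1 read: already in S, no change] -> [S,S,S,S]
Op 6: C2 write [C2 write: invalidate ['C0=S', 'C1=S', 'C3=S'] -> C2=M] -> [I,I,M,I]
Op 7: C3 write [C3 write: invalidate ['C2=M'] -> C3=M] -> [I,I,I,M]
Op 8: C0 read [C0 read from I: others=['C3=M'] -> C0=S, others downsized to S] -> [S,I,I,S]
Op 9: C2 read [C2 read from I: others=['C0=S', 'C3=S'] -> C2=S, others downsized to S] -> [S,I,S,S]
Op 10: C1 read [C1 read from I: others=['C0=S', 'C2=S', 'C3=S'] -> C1=S, others downsized to S] -> [S,S,S,S]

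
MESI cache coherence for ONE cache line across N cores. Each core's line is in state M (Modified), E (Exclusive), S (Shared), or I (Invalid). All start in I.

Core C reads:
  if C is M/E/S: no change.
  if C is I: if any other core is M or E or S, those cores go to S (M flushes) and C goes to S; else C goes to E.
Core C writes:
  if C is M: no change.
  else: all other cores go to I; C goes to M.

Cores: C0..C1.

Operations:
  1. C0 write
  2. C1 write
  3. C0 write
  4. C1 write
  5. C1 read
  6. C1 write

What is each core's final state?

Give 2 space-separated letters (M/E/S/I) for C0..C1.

Op 1: C0 write [C0 write: invalidate none -> C0=M] -> [M,I]
Op 2: C1 write [C1 write: invalidate ['C0=M'] -> C1=M] -> [I,M]
Op 3: C0 write [C0 write: invalidate ['C1=M'] -> C0=M] -> [M,I]
Op 4: C1 write [C1 write: invalidate ['C0=M'] -> C1=M] -> [I,M]
Op 5: C1 read [C1 read: already in M, no change] -> [I,M]
Op 6: C1 write [C1 write: already M (modified), no change] -> [I,M]

Answer: I M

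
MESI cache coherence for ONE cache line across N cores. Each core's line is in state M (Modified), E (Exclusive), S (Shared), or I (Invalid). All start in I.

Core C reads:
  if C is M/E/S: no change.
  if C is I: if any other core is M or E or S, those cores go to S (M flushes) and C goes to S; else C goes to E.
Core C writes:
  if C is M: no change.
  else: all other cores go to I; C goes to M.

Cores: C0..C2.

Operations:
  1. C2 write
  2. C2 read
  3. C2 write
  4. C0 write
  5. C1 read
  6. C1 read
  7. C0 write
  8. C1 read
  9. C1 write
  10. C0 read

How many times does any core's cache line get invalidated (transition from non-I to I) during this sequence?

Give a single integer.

Answer: 3

Derivation:
Op 1: C2 write [C2 write: invalidate none -> C2=M] -> [I,I,M] (invalidations this op: 0; running total: 0)
Op 2: C2 read [C2 read: already in M, no change] -> [I,I,M] (invalidations this op: 0; running total: 0)
Op 3: C2 write [C2 write: already M (modified), no change] -> [I,I,M] (invalidations this op: 0; running total: 0)
Op 4: C0 write [C0 write: invalidate ['C2=M'] -> C0=M] -> [M,I,I] (invalidations this op: 1; running total: 1)
Op 5: C1 read [C1 read from I: others=['C0=M'] -> C1=S, others downsized to S] -> [S,S,I] (invalidations this op: 0; running total: 1)
Op 6: C1 read [C1 read: already in S, no change] -> [S,S,I] (invalidations this op: 0; running total: 1)
Op 7: C0 write [C0 write: invalidate ['C1=S'] -> C0=M] -> [M,I,I] (invalidations this op: 1; running total: 2)
Op 8: C1 read [C1 read from I: others=['C0=M'] -> C1=S, others downsized to S] -> [S,S,I] (invalidations this op: 0; running total: 2)
Op 9: C1 write [C1 write: invalidate ['C0=S'] -> C1=M] -> [I,M,I] (invalidations this op: 1; running total: 3)
Op 10: C0 read [C0 read from I: others=['C1=M'] -> C0=S, others downsized to S] -> [S,S,I] (invalidations this op: 0; running total: 3)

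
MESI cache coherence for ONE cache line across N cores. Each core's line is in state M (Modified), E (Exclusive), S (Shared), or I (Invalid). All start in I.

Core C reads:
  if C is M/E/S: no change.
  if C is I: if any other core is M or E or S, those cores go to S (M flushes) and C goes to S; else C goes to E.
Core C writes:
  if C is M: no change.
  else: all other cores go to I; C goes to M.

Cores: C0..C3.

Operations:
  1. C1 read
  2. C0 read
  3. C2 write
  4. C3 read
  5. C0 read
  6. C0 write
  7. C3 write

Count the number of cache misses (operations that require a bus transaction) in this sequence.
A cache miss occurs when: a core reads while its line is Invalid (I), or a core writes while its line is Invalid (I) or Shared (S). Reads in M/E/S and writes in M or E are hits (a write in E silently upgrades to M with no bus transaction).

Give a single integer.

Op 1: C1 read [C1 read from I: no other sharers -> C1=E (exclusive)] -> [I,E,I,I] [MISS #1: read from I]
Op 2: C0 read [C0 read from I: others=['C1=E'] -> C0=S, others downsized to S] -> [S,S,I,I] [MISS #2: read from I]
Op 3: C2 write [C2 write: invalidate ['C0=S', 'C1=S'] -> C2=M] -> [I,I,M,I] [MISS #3: write from I]
Op 4: C3 read [C3 read from I: others=['C2=M'] -> C3=S, others downsized to S] -> [I,I,S,S] [MISS #4: read from I]
Op 5: C0 read [C0 read from I: others=['C2=S', 'C3=S'] -> C0=S, others downsized to S] -> [S,I,S,S] [MISS #5: read from I]
Op 6: C0 write [C0 write: invalidate ['C2=S', 'C3=S'] -> C0=M] -> [M,I,I,I] [MISS #6: write from S]
Op 7: C3 write [C3 write: invalidate ['C0=M'] -> C3=M] -> [I,I,I,M] [MISS #7: write from I]

Answer: 7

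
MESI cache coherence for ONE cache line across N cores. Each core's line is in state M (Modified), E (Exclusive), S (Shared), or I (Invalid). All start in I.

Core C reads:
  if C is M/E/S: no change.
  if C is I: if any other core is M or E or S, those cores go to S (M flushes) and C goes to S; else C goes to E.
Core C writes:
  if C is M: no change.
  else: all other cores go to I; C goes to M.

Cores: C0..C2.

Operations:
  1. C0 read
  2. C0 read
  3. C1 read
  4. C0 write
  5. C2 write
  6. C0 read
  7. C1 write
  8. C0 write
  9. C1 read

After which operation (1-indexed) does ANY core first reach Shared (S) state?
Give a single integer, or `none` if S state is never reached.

Op 1: C0 read [C0 read from I: no other sharers -> C0=E (exclusive)] -> [E,I,I]
Op 2: C0 read [C0 read: already in E, no change] -> [E,I,I]
Op 3: C1 read [C1 read from I: others=['C0=E'] -> C1=S, others downsized to S] -> [S,S,I]
  -> First S state at op 3; remaining ops need not be traced.

Answer: 3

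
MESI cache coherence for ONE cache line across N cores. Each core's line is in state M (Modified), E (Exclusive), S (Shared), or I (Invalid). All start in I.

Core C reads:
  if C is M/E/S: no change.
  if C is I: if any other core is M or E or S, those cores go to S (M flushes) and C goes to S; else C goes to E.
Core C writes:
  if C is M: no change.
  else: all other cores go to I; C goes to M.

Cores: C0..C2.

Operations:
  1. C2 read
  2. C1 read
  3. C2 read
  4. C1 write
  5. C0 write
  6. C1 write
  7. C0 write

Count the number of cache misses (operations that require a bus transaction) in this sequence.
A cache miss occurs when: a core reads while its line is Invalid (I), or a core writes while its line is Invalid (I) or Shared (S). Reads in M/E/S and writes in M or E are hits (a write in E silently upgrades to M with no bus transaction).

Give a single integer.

Op 1: C2 read [C2 read from I: no other sharers -> C2=E (exclusive)] -> [I,I,E] [MISS #1: read from I]
Op 2: C1 read [C1 read from I: others=['C2=E'] -> C1=S, others downsized to S] -> [I,S,S] [MISS #2: read from I]
Op 3: C2 read [C2 read: already in S, no change] -> [I,S,S] [hit: read from S]
Op 4: C1 write [C1 write: invalidate ['C2=S'] -> C1=M] -> [I,M,I] [MISS #3: write from S]
Op 5: C0 write [C0 write: invalidate ['C1=M'] -> C0=M] -> [M,I,I] [MISS #4: write from I]
Op 6: C1 write [C1 write: invalidate ['C0=M'] -> C1=M] -> [I,M,I] [MISS #5: write from I]
Op 7: C0 write [C0 write: invalidate ['C1=M'] -> C0=M] -> [M,I,I] [MISS #6: write from I]

Answer: 6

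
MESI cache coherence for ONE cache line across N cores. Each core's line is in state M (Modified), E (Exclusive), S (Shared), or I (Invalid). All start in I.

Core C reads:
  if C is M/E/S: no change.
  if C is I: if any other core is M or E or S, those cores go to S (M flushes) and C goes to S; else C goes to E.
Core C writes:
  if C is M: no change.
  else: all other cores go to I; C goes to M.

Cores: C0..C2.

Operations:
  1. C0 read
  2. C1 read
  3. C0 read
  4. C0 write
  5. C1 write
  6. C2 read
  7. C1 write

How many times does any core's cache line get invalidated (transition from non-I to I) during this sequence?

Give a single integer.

Op 1: C0 read [C0 read from I: no other sharers -> C0=E (exclusive)] -> [E,I,I] (invalidations this op: 0; running total: 0)
Op 2: C1 read [C1 read from I: others=['C0=E'] -> C1=S, others downsized to S] -> [S,S,I] (invalidations this op: 0; running total: 0)
Op 3: C0 read [C0 read: already in S, no change] -> [S,S,I] (invalidations this op: 0; running total: 0)
Op 4: C0 write [C0 write: invalidate ['C1=S'] -> C0=M] -> [M,I,I] (invalidations this op: 1; running total: 1)
Op 5: C1 write [C1 write: invalidate ['C0=M'] -> C1=M] -> [I,M,I] (invalidations this op: 1; running total: 2)
Op 6: C2 read [C2 read from I: others=['C1=M'] -> C2=S, others downsized to S] -> [I,S,S] (invalidations this op: 0; running total: 2)
Op 7: C1 write [C1 write: invalidate ['C2=S'] -> C1=M] -> [I,M,I] (invalidations this op: 1; running total: 3)

Answer: 3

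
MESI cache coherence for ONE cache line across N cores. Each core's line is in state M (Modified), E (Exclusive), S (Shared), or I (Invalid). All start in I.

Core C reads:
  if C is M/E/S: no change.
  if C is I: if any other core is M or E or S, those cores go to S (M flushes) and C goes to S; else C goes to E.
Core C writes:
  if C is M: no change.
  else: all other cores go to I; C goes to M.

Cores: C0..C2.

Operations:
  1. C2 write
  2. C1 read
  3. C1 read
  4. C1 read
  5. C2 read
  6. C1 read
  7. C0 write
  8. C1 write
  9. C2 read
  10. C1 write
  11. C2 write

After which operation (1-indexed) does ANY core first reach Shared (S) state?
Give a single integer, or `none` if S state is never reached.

Op 1: C2 write [C2 write: invalidate none -> C2=M] -> [I,I,M]
Op 2: C1 read [C1 read from I: others=['C2=M'] -> C1=S, others downsized to S] -> [I,S,S]
  -> First S state at op 2; remaining ops need not be traced.

Answer: 2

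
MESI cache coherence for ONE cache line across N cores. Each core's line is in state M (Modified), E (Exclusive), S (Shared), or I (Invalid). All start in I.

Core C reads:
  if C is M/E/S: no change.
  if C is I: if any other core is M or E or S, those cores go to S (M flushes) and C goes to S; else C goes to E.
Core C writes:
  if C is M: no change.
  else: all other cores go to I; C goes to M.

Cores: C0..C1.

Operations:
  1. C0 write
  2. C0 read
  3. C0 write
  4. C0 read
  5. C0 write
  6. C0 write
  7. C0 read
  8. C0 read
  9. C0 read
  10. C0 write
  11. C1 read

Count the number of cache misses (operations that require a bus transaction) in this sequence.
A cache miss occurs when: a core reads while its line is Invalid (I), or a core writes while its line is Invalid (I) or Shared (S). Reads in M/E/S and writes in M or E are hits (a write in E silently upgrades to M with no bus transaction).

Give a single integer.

Op 1: C0 write [C0 write: invalidate none -> C0=M] -> [M,I] [MISS #1: write from I]
Op 2: C0 read [C0 read: already in M, no change] -> [M,I] [hit: read from M]
Op 3: C0 write [C0 write: already M (modified), no change] -> [M,I] [hit: write from M]
Op 4: C0 read [C0 read: already in M, no change] -> [M,I] [hit: read from M]
Op 5: C0 write [C0 write: already M (modified), no change] -> [M,I] [hit: write from M]
Op 6: C0 write [C0 write: already M (modified), no change] -> [M,I] [hit: write from M]
Op 7: C0 read [C0 read: already in M, no change] -> [M,I] [hit: read from M]
Op 8: C0 read [C0 read: already in M, no change] -> [M,I] [hit: read from M]
Op 9: C0 read [C0 read: already in M, no change] -> [M,I] [hit: read from M]
Op 10: C0 write [C0 write: already M (modified), no change] -> [M,I] [hit: write from M]
Op 11: C1 read [C1 read from I: others=['C0=M'] -> C1=S, others downsized to S] -> [S,S] [MISS #2: read from I]

Answer: 2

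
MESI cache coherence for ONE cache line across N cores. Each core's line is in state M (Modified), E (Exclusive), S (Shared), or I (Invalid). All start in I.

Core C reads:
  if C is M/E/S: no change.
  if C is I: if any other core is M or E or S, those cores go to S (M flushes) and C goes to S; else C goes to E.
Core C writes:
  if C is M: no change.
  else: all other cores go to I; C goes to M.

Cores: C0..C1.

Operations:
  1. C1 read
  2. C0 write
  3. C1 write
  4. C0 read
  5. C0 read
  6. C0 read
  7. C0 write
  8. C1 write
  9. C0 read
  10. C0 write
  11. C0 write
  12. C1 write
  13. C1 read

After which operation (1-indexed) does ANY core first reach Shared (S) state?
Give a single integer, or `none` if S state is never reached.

Op 1: C1 read [C1 read from I: no other sharers -> C1=E (exclusive)] -> [I,E]
Op 2: C0 write [C0 write: invalidate ['C1=E'] -> C0=M] -> [M,I]
Op 3: C1 write [C1 write: invalidate ['C0=M'] -> C1=M] -> [I,M]
Op 4: C0 read [C0 read from I: others=['C1=M'] -> C0=S, others downsized to S] -> [S,S]
  -> First S state at op 4; remaining ops need not be traced.

Answer: 4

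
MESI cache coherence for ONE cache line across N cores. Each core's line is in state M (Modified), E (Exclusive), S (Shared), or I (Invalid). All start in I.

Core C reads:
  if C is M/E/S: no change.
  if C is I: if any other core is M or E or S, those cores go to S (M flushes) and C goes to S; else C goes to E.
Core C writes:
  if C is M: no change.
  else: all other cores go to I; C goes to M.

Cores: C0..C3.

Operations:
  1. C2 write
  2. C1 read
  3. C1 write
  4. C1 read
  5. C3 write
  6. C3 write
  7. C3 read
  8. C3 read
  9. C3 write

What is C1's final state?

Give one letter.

Answer: I

Derivation:
Op 1: C2 write [C2 write: invalidate none -> C2=M] -> [I,I,M,I]
Op 2: C1 read [C1 read from I: others=['C2=M'] -> C1=S, others downsized to S] -> [I,S,S,I]
Op 3: C1 write [C1 write: invalidate ['C2=S'] -> C1=M] -> [I,M,I,I]
Op 4: C1 read [C1 read: already in M, no change] -> [I,M,I,I]
Op 5: C3 write [C3 write: invalidate ['C1=M'] -> C3=M] -> [I,I,I,M]
Op 6: C3 write [C3 write: already M (modified), no change] -> [I,I,I,M]
Op 7: C3 read [C3 read: already in M, no change] -> [I,I,I,M]
Op 8: C3 read [C3 read: already in M, no change] -> [I,I,I,M]
Op 9: C3 write [C3 write: already M (modified), no change] -> [I,I,I,M]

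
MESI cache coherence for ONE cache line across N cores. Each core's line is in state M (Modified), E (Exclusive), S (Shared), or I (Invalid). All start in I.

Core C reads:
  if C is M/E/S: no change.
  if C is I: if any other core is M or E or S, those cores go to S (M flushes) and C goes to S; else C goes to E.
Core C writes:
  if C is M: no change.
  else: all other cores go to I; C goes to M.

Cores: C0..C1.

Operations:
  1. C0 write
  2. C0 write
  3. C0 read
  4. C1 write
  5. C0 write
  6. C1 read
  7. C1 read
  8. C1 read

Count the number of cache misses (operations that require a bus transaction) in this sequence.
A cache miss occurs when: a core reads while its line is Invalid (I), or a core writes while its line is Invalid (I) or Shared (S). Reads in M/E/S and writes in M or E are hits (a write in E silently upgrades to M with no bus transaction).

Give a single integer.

Answer: 4

Derivation:
Op 1: C0 write [C0 write: invalidate none -> C0=M] -> [M,I] [MISS #1: write from I]
Op 2: C0 write [C0 write: already M (modified), no change] -> [M,I] [hit: write from M]
Op 3: C0 read [C0 read: already in M, no change] -> [M,I] [hit: read from M]
Op 4: C1 write [C1 write: invalidate ['C0=M'] -> C1=M] -> [I,M] [MISS #2: write from I]
Op 5: C0 write [C0 write: invalidate ['C1=M'] -> C0=M] -> [M,I] [MISS #3: write from I]
Op 6: C1 read [C1 read from I: others=['C0=M'] -> C1=S, others downsized to S] -> [S,S] [MISS #4: read from I]
Op 7: C1 read [C1 read: already in S, no change] -> [S,S] [hit: read from S]
Op 8: C1 read [C1 read: already in S, no change] -> [S,S] [hit: read from S]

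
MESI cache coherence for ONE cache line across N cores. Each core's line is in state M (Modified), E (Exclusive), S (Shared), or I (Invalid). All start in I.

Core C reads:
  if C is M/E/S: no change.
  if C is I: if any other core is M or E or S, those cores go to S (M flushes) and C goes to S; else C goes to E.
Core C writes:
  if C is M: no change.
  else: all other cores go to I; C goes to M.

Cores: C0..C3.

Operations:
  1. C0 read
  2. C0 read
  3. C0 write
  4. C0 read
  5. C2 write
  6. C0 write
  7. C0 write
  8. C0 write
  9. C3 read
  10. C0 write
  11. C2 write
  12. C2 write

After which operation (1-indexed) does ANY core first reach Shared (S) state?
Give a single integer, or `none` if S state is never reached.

Answer: 9

Derivation:
Op 1: C0 read [C0 read from I: no other sharers -> C0=E (exclusive)] -> [E,I,I,I]
Op 2: C0 read [C0 read: already in E, no change] -> [E,I,I,I]
Op 3: C0 write [C0 write: invalidate none -> C0=M] -> [M,I,I,I]
Op 4: C0 read [C0 read: already in M, no change] -> [M,I,I,I]
Op 5: C2 write [C2 write: invalidate ['C0=M'] -> C2=M] -> [I,I,M,I]
Op 6: C0 write [C0 write: invalidate ['C2=M'] -> C0=M] -> [M,I,I,I]
Op 7: C0 write [C0 write: already M (modified), no change] -> [M,I,I,I]
Op 8: C0 write [C0 write: already M (modified), no change] -> [M,I,I,I]
Op 9: C3 read [C3 read from I: others=['C0=M'] -> C3=S, others downsized to S] -> [S,I,I,S]
  -> First S state at op 9; remaining ops need not be traced.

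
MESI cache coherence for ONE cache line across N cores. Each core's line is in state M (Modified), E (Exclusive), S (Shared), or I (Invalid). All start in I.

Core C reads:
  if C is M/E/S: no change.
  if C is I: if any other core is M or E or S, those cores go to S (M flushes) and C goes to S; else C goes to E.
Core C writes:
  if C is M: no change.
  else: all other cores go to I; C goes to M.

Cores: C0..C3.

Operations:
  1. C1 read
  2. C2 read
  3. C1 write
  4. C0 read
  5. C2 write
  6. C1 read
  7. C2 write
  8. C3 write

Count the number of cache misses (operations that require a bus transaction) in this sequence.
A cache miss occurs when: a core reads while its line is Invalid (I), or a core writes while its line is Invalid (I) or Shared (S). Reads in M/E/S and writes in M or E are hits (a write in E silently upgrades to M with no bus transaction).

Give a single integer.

Op 1: C1 read [C1 read from I: no other sharers -> C1=E (exclusive)] -> [I,E,I,I] [MISS #1: read from I]
Op 2: C2 read [C2 read from I: others=['C1=E'] -> C2=S, others downsized to S] -> [I,S,S,I] [MISS #2: read from I]
Op 3: C1 write [C1 write: invalidate ['C2=S'] -> C1=M] -> [I,M,I,I] [MISS #3: write from S]
Op 4: C0 read [C0 read from I: others=['C1=M'] -> C0=S, others downsized to S] -> [S,S,I,I] [MISS #4: read from I]
Op 5: C2 write [C2 write: invalidate ['C0=S', 'C1=S'] -> C2=M] -> [I,I,M,I] [MISS #5: write from I]
Op 6: C1 read [C1 read from I: others=['C2=M'] -> C1=S, others downsized to S] -> [I,S,S,I] [MISS #6: read from I]
Op 7: C2 write [C2 write: invalidate ['C1=S'] -> C2=M] -> [I,I,M,I] [MISS #7: write from S]
Op 8: C3 write [C3 write: invalidate ['C2=M'] -> C3=M] -> [I,I,I,M] [MISS #8: write from I]

Answer: 8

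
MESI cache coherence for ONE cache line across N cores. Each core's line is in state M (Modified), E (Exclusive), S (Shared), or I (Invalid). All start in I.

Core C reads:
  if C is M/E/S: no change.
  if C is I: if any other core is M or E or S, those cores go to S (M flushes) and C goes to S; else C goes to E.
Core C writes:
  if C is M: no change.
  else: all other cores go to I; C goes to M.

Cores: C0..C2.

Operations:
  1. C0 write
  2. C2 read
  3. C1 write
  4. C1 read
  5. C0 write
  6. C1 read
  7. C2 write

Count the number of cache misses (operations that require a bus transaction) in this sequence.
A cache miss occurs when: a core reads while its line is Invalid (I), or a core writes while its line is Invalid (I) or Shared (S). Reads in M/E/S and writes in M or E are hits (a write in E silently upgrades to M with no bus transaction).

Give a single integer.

Answer: 6

Derivation:
Op 1: C0 write [C0 write: invalidate none -> C0=M] -> [M,I,I] [MISS #1: write from I]
Op 2: C2 read [C2 read from I: others=['C0=M'] -> C2=S, others downsized to S] -> [S,I,S] [MISS #2: read from I]
Op 3: C1 write [C1 write: invalidate ['C0=S', 'C2=S'] -> C1=M] -> [I,M,I] [MISS #3: write from I]
Op 4: C1 read [C1 read: already in M, no change] -> [I,M,I] [hit: read from M]
Op 5: C0 write [C0 write: invalidate ['C1=M'] -> C0=M] -> [M,I,I] [MISS #4: write from I]
Op 6: C1 read [C1 read from I: others=['C0=M'] -> C1=S, others downsized to S] -> [S,S,I] [MISS #5: read from I]
Op 7: C2 write [C2 write: invalidate ['C0=S', 'C1=S'] -> C2=M] -> [I,I,M] [MISS #6: write from I]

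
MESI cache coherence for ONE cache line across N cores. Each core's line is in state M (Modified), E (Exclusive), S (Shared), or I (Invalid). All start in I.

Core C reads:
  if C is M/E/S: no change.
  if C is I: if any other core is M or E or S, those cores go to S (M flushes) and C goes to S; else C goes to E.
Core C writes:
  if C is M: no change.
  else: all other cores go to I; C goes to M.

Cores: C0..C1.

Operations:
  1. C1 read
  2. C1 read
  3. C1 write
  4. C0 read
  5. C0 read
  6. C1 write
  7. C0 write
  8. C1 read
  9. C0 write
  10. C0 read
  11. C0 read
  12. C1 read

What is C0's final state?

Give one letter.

Op 1: C1 read [C1 read from I: no other sharers -> C1=E (exclusive)] -> [I,E]
Op 2: C1 read [C1 read: already in E, no change] -> [I,E]
Op 3: C1 write [C1 write: invalidate none -> C1=M] -> [I,M]
Op 4: C0 read [C0 read from I: others=['C1=M'] -> C0=S, others downsized to S] -> [S,S]
Op 5: C0 read [C0 read: already in S, no change] -> [S,S]
Op 6: C1 write [C1 write: invalidate ['C0=S'] -> C1=M] -> [I,M]
Op 7: C0 write [C0 write: invalidate ['C1=M'] -> C0=M] -> [M,I]
Op 8: C1 read [C1 read from I: others=['C0=M'] -> C1=S, others downsized to S] -> [S,S]
Op 9: C0 write [C0 write: invalidate ['C1=S'] -> C0=M] -> [M,I]
Op 10: C0 read [C0 read: already in M, no change] -> [M,I]
Op 11: C0 read [C0 read: already in M, no change] -> [M,I]
Op 12: C1 read [C1 read from I: others=['C0=M'] -> C1=S, others downsized to S] -> [S,S]

Answer: S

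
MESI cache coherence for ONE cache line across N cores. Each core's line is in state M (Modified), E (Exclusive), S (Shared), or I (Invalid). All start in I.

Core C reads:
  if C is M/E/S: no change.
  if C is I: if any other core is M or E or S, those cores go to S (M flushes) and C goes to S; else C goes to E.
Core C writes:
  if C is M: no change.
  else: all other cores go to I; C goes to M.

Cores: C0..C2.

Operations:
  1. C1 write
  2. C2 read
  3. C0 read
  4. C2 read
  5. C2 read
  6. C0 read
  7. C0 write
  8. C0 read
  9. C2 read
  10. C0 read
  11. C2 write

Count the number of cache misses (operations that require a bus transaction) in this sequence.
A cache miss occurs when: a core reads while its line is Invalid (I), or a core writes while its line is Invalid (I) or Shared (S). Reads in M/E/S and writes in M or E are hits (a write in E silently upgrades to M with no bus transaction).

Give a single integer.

Op 1: C1 write [C1 write: invalidate none -> C1=M] -> [I,M,I] [MISS #1: write from I]
Op 2: C2 read [C2 read from I: others=['C1=M'] -> C2=S, others downsized to S] -> [I,S,S] [MISS #2: read from I]
Op 3: C0 read [C0 read from I: others=['C1=S', 'C2=S'] -> C0=S, others downsized to S] -> [S,S,S] [MISS #3: read from I]
Op 4: C2 read [C2 read: already in S, no change] -> [S,S,S] [hit: read from S]
Op 5: C2 read [C2 read: already in S, no change] -> [S,S,S] [hit: read from S]
Op 6: C0 read [C0 read: already in S, no change] -> [S,S,S] [hit: read from S]
Op 7: C0 write [C0 write: invalidate ['C1=S', 'C2=S'] -> C0=M] -> [M,I,I] [MISS #4: write from S]
Op 8: C0 read [C0 read: already in M, no change] -> [M,I,I] [hit: read from M]
Op 9: C2 read [C2 read from I: others=['C0=M'] -> C2=S, others downsized to S] -> [S,I,S] [MISS #5: read from I]
Op 10: C0 read [C0 read: already in S, no change] -> [S,I,S] [hit: read from S]
Op 11: C2 write [C2 write: invalidate ['C0=S'] -> C2=M] -> [I,I,M] [MISS #6: write from S]

Answer: 6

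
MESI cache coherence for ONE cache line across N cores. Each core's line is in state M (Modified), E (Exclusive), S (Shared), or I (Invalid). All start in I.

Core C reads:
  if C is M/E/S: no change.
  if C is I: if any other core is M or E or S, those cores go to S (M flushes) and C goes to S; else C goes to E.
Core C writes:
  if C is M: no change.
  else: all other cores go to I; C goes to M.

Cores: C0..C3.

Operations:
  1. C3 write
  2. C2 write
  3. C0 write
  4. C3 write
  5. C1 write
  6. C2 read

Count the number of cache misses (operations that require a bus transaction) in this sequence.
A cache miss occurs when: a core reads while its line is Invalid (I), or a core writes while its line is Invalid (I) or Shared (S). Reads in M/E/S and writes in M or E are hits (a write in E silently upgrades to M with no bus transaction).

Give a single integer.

Op 1: C3 write [C3 write: invalidate none -> C3=M] -> [I,I,I,M] [MISS #1: write from I]
Op 2: C2 write [C2 write: invalidate ['C3=M'] -> C2=M] -> [I,I,M,I] [MISS #2: write from I]
Op 3: C0 write [C0 write: invalidate ['C2=M'] -> C0=M] -> [M,I,I,I] [MISS #3: write from I]
Op 4: C3 write [C3 write: invalidate ['C0=M'] -> C3=M] -> [I,I,I,M] [MISS #4: write from I]
Op 5: C1 write [C1 write: invalidate ['C3=M'] -> C1=M] -> [I,M,I,I] [MISS #5: write from I]
Op 6: C2 read [C2 read from I: others=['C1=M'] -> C2=S, others downsized to S] -> [I,S,S,I] [MISS #6: read from I]

Answer: 6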